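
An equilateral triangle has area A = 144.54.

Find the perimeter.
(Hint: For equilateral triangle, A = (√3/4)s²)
A = (√3/4)s²  ⇒  s² = 4A/√3 = 4·144.54/√3 = 578.16/1.73205 ≈ 333.801
s ≈ √333.801 ≈ 18.2702
Perimeter = 3s ≈ 3·18.2702 ≈ 54.8107

Perimeter = 54.81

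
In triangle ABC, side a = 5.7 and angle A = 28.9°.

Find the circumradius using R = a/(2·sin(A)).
R = a/(2·sin(A)) = 5.7/(2·sin(28.9°))
sin(28.9°) ≈ 0.483282
R ≈ 5.7/(2·0.483282) = 5.7/0.966565 ≈ 5.89717

R = 5.897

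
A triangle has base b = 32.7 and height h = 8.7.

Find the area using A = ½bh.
A = ½·b·h = ½·32.7·8.7 = ½·284.49 = 142.245

Area = 142.245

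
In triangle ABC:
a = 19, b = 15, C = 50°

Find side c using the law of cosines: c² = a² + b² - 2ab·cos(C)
c² = 19² + 15² − 2·19·15·cos(50°)
cos(50°) ≈ 0.642788
c² ≈ 361 + 225 − 570·(0.642788) ≈ 586 − 366.389 ≈ 219.611
c ≈ √219.611 ≈ 14.8193

c = 14.82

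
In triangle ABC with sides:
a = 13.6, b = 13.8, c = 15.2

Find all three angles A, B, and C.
Law of cosines for each angle (a² = 184.96, b² = 190.44, c² = 231.04):
cos(A) = (b² + c² − a²)/(2bc) = (190.44 + 231.04 − 184.96)/(2·13.8·15.2) = 236.52/419.52 ≈ 0.563787  ⇒  A ≈ 55.6819°
cos(B) = (a² + c² − b²)/(2ac) = (184.96 + 231.04 − 190.44)/(2·13.6·15.2) = 225.56/413.44 ≈ 0.545569  ⇒  B ≈ 56.9365°
cos(C) = (a² + b² − c²)/(2ab) = (184.96 + 190.44 − 231.04)/(2·13.6·13.8) = 144.36/375.36 ≈ 0.384591  ⇒  C ≈ 67.3817°
Check: A + B + C ≈ 180°

A = 55.68°, B = 56.94°, C = 67.38°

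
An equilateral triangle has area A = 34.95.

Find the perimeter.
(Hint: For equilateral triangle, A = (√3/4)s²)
A = (√3/4)s²  ⇒  s² = 4A/√3 = 4·34.95/√3 = 139.8/1.73205 ≈ 80.7136
s ≈ √80.7136 ≈ 8.98407
Perimeter = 3s ≈ 3·8.98407 ≈ 26.9522

Perimeter = 26.95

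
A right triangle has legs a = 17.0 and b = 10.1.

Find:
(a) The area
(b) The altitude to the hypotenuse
(a) The legs are perpendicular, so Area = ½·a·b = ½·17.0·10.1 = ½·171.7 = 85.85
(b) Hypotenuse c = √(a² + b²) = √(289 + 102.01) = √391.01 ≈ 19.774
    Area = ½·c·h_c  ⇒  h_c = 2·Area/c = 171.7/19.774 ≈ 8.68313

Area = 85.85, h_c = 8.683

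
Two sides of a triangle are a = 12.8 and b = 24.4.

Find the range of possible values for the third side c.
Triangle inequality: |a − b| < c < a + b
|a − b| = |12.8 − 24.4| = 11.6
a + b = 12.8 + 24.4 = 37.2

11.6 < c < 37.2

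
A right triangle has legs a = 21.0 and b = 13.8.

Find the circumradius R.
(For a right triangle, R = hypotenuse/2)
Hypotenuse c = √(a² + b²) = √(441 + 190.44) = √631.44 ≈ 25.1285
R = c/2 ≈ 25.1285/2 ≈ 12.5642

R = 12.56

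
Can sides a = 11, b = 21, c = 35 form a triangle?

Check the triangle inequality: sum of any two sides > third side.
a + b vs c: 11 + 21 = 32 ≤ 35  ✗
a + c vs b: 11 + 35 = 46 > 21  ✓
b + c vs a: 21 + 35 = 56 > 11  ✓

No: 11 + 21 = 32 is not > 35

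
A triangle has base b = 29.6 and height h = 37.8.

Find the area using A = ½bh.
A = ½·b·h = ½·29.6·37.8 = ½·1118.88 = 559.44

Area = 559.44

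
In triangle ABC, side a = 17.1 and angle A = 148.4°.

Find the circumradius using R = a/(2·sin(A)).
R = a/(2·sin(A)) = 17.1/(2·sin(148.4°))
sin(148.4°) ≈ 0.523986
R ≈ 17.1/(2·0.523986) = 17.1/1.04797 ≈ 16.3172

R = 16.32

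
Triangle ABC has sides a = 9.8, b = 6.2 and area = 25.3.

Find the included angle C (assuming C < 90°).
Area = ½·a·b·sin(C)  ⇒  sin(C) = 2·Area/(a·b) = 2·25.3/(9.8·6.2) = 50.6/60.76 ≈ 0.832785
C = arcsin(0.832785) ≈ 56.3859° (taking the acute solution since C < 90°)

C = 56.39°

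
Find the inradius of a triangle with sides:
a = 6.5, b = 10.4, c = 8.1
r = Area/s where s is the semi-perimeter.
s = (6.5 + 10.4 + 8.1)/2 = 25/2 = 12.5
Area = √(s(s−a)(s−b)(s−c)) = √(12.5·6·2.1·4.4) ≈ √693 ≈ 26.3249
r ≈ 26.3249/12.5 ≈ 2.10599

r = 2.106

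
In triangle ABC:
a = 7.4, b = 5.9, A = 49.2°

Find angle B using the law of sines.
a/sin(A) = b/sin(B)  ⇒  sin(B) = b·sin(A)/a = 5.9·sin(49.2°)/7.4
sin(49.2°) ≈ 0.756995
sin(B) ≈ 5.9·0.756995/7.4 ≈ 4.46627/7.4 ≈ 0.60355
B = arcsin(0.60355) ≈ 37.1246°
(Since b ≤ a we need B ≤ A, so the obtuse alternative 180° − 37.1246° ≈ 142.875° is rejected.)

B = 37.12°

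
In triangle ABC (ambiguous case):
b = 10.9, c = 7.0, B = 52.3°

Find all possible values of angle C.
b/sin(B) = c/sin(C)  ⇒  sin(C) = c·sin(B)/b = 7.0·sin(52.3°)/10.9
sin(52.3°) ≈ 0.791224
sin(C) ≈ 7.0·0.791224/10.9 ≈ 5.53856/10.9 ≈ 0.508125
Candidate 1: C₁ = arcsin(0.508125) ≈ 30.539°  →  A = 180° − 52.3° − 30.539° ≈ 97.161° > 0, valid
Candidate 2: C₂ = 180° − C₁ ≈ 149.461°  →  A = 180° − 52.3° − 149.461° ≈ -21.761° ≤ 0, not a valid triangle

C = 30.54° (one solution)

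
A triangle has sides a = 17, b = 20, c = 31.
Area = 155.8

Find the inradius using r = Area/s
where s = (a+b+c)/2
s = (17 + 20 + 31)/2 = 68/2 = 34
r = Area/s = 155.8/34 ≈ 4.58235

r = 4.582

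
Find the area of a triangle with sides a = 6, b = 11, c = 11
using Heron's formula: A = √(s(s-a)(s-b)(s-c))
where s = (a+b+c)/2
s = (6 + 11 + 11)/2 = 28/2 = 14
s − a = 8, s − b = 3, s − c = 3
s(s−a)(s−b)(s−c) = 14·8·3·3 = 1008
Area = √1008 ≈ 31.749

s = 14.0, Area = 31.75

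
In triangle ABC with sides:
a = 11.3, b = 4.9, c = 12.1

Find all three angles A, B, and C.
Law of cosines for each angle (a² = 127.69, b² = 24.01, c² = 146.41):
cos(A) = (b² + c² − a²)/(2bc) = (24.01 + 146.41 − 127.69)/(2·4.9·12.1) = 42.73/118.58 ≈ 0.360347  ⇒  A ≈ 68.8785°
cos(B) = (a² + c² − b²)/(2ac) = (127.69 + 146.41 − 24.01)/(2·11.3·12.1) = 250.09/273.46 ≈ 0.91454  ⇒  B ≈ 23.8596°
cos(C) = (a² + b² − c²)/(2ab) = (127.69 + 24.01 − 146.41)/(2·11.3·4.9) = 5.29/110.74 ≈ 0.0477696  ⇒  C ≈ 87.262°
Check: A + B + C ≈ 180°

A = 68.88°, B = 23.86°, C = 87.26°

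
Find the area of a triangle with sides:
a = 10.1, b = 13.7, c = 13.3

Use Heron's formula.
s = (10.1 + 13.7 + 13.3)/2 = 37.1/2 = 18.55
s − a = 8.45, s − b = 4.85, s − c = 5.25
s(s−a)(s−b)(s−c) = 18.55·8.45·4.85·5.25 ≈ 3991.18
Area = √3991.18 ≈ 63.1758

Area = 63.18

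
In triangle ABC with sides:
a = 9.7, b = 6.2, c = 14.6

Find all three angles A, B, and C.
Law of cosines for each angle (a² = 94.09, b² = 38.44, c² = 213.16):
cos(A) = (b² + c² − a²)/(2bc) = (38.44 + 213.16 − 94.09)/(2·6.2·14.6) = 157.51/181.04 ≈ 0.870029  ⇒  A ≈ 29.538°
cos(B) = (a² + c² − b²)/(2ac) = (94.09 + 213.16 − 38.44)/(2·9.7·14.6) = 268.81/283.24 ≈ 0.949054  ⇒  B ≈ 18.3677°
cos(C) = (a² + b² − c²)/(2ab) = (94.09 + 38.44 − 213.16)/(2·9.7·6.2) = -80.63/120.28 ≈ -0.670353  ⇒  C ≈ 132.094°
Check: A + B + C ≈ 180°

A = 29.54°, B = 18.37°, C = 132.1°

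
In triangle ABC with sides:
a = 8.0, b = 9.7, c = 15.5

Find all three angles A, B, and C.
Law of cosines for each angle (a² = 64, b² = 94.09, c² = 240.25):
cos(A) = (b² + c² − a²)/(2bc) = (94.09 + 240.25 − 64)/(2·9.7·15.5) = 270.34/300.7 ≈ 0.899036  ⇒  A ≈ 25.9684°
cos(B) = (a² + c² − b²)/(2ac) = (64 + 240.25 − 94.09)/(2·8.0·15.5) = 210.16/248 ≈ 0.847419  ⇒  B ≈ 32.0679°
cos(C) = (a² + b² − c²)/(2ab) = (64 + 94.09 − 240.25)/(2·8.0·9.7) = -82.16/155.2 ≈ -0.529381  ⇒  C ≈ 121.964°
Check: A + B + C ≈ 180°

A = 25.97°, B = 32.07°, C = 122°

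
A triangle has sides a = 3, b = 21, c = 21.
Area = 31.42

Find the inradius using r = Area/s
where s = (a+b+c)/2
s = (3 + 21 + 21)/2 = 45/2 = 22.5
r = Area/s = 31.42/22.5 ≈ 1.39644

r = 1.396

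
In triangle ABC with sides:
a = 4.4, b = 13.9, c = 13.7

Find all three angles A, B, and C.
Law of cosines for each angle (a² = 19.36, b² = 193.21, c² = 187.69):
cos(A) = (b² + c² − a²)/(2bc) = (193.21 + 187.69 − 19.36)/(2·13.9·13.7) = 361.54/380.86 ≈ 0.949273  ⇒  A ≈ 18.3279°
cos(B) = (a² + c² − b²)/(2ac) = (19.36 + 187.69 − 193.21)/(2·4.4·13.7) = 13.84/120.56 ≈ 0.114798  ⇒  B ≈ 83.408°
cos(C) = (a² + b² − c²)/(2ab) = (19.36 + 193.21 − 187.69)/(2·4.4·13.9) = 24.88/122.32 ≈ 0.203401  ⇒  C ≈ 78.2641°
Check: A + B + C ≈ 180°

A = 18.33°, B = 83.41°, C = 78.26°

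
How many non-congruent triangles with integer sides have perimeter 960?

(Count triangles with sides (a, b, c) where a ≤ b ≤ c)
Let a ≤ b ≤ c with a + b + c = 960. The only binding inequality is a + b > c, i.e. 960 − c > c, so c < 960/2; and c ≥ 960/3 since c is the largest side.
So 320 ≤ c ≤ 479. For each c, b runs from ⌈(960 − c)/2⌉ up to c (then a = 960 − b − c satisfies 1 ≤ a ≤ b automatically), giving c − ⌈(960 − c)/2⌉ + 1 choices.
Summing over c: 1 + 2 + 4 + 5 + … + 238 + 239  (160 terms, c = 320, …, 479) = 19200
Check (closed form: nearest integer to p²/48 for even p, (p+3)²/48 for odd p): 960²/48 = 921600/48 ≈ 19200.00 → 19200

19200 triangles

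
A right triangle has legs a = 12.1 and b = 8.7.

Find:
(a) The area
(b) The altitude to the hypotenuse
(a) The legs are perpendicular, so Area = ½·a·b = ½·12.1·8.7 = ½·105.27 = 52.635
(b) Hypotenuse c = √(a² + b²) = √(146.41 + 75.69) = √222.1 ≈ 14.903
    Area = ½·c·h_c  ⇒  h_c = 2·Area/c = 105.27/14.903 ≈ 7.06367

Area = 52.635, h_c = 7.064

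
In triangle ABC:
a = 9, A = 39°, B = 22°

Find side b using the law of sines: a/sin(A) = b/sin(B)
a/sin(A) = b/sin(B)  ⇒  b = a·sin(B)/sin(A) = 9·sin(22°)/sin(39°)
sin(22°) ≈ 0.374607, sin(39°) ≈ 0.62932
b ≈ 9·0.374607/0.62932 ≈ 3.37146/0.62932 ≈ 5.3573

b = 5.357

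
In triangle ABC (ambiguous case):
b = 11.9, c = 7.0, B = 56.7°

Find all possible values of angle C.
b/sin(B) = c/sin(C)  ⇒  sin(C) = c·sin(B)/b = 7.0·sin(56.7°)/11.9
sin(56.7°) ≈ 0.835807
sin(C) ≈ 7.0·0.835807/11.9 ≈ 5.85065/11.9 ≈ 0.491651
Candidate 1: C₁ = arcsin(0.491651) ≈ 29.4492°  →  A = 180° − 56.7° − 29.4492° ≈ 93.8508° > 0, valid
Candidate 2: C₂ = 180° − C₁ ≈ 150.551°  →  A = 180° − 56.7° − 150.551° ≈ -27.2508° ≤ 0, not a valid triangle

C = 29.45° (one solution)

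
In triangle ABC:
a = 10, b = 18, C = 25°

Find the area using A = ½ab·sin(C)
A = ½·a·b·sin(C) = ½·10·18·sin(25°)
sin(25°) ≈ 0.422618
A ≈ ½·180·0.422618 = 90·0.422618 ≈ 38.0356

Area = 38.04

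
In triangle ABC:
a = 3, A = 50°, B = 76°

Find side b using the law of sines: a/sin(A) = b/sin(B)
a/sin(A) = b/sin(B)  ⇒  b = a·sin(B)/sin(A) = 3·sin(76°)/sin(50°)
sin(76°) ≈ 0.970296, sin(50°) ≈ 0.766044
b ≈ 3·0.970296/0.766044 ≈ 2.91089/0.766044 ≈ 3.79989

b = 3.8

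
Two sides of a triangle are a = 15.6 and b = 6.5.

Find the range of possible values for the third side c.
Triangle inequality: |a − b| < c < a + b
|a − b| = |15.6 − 6.5| = 9.1
a + b = 15.6 + 6.5 = 22.1

9.1 < c < 22.1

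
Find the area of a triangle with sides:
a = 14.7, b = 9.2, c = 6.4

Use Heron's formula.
s = (14.7 + 9.2 + 6.4)/2 = 30.3/2 = 15.15
s − a = 0.45, s − b = 5.95, s − c = 8.75
s(s−a)(s−b)(s−c) = 15.15·0.45·5.95·8.75 ≈ 354.936
Area = √354.936 ≈ 18.8397

Area = 18.84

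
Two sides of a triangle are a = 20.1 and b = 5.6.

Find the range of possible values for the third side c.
Triangle inequality: |a − b| < c < a + b
|a − b| = |20.1 − 5.6| = 14.5
a + b = 20.1 + 5.6 = 25.7

14.5 < c < 25.7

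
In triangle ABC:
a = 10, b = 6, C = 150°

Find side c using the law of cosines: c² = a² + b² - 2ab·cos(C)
c² = 10² + 6² − 2·10·6·cos(150°)
cos(150°) ≈ -0.866025
c² ≈ 100 + 36 − 120·(-0.866025) ≈ 136 + 103.923 ≈ 239.923
c ≈ √239.923 ≈ 15.4894

c = 15.49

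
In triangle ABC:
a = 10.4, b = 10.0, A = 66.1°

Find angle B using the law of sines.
a/sin(A) = b/sin(B)  ⇒  sin(B) = b·sin(A)/a = 10.0·sin(66.1°)/10.4
sin(66.1°) ≈ 0.914254
sin(B) ≈ 10.0·0.914254/10.4 ≈ 9.14254/10.4 ≈ 0.87909
B = arcsin(0.87909) ≈ 61.5328°
(Since b ≤ a we need B ≤ A, so the obtuse alternative 180° − 61.5328° ≈ 118.467° is rejected.)

B = 61.53°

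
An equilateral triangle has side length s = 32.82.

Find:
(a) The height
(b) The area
(a) The height splits the triangle into two 30-60-90 halves: h = s·√3/2 = 32.82·1.73205/2 ≈ 56.8459/2 ≈ 28.423
(b) Area = (√3/4)·s² = (√3/4)·32.82² = (√3/4)·1077.1524 ≈ 0.433013·1077.1524 ≈ 466.421

Height = 28.42, Area = 466.4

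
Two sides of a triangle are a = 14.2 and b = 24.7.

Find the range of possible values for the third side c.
Triangle inequality: |a − b| < c < a + b
|a − b| = |14.2 − 24.7| = 10.5
a + b = 14.2 + 24.7 = 38.9

10.5 < c < 38.9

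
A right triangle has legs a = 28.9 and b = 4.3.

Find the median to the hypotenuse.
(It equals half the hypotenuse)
Hypotenuse c = √(a² + b²) = √(835.21 + 18.49) = √853.7 ≈ 29.2181
Median to hypotenuse = c/2 ≈ 29.2181/2 ≈ 14.6091

Median = 14.61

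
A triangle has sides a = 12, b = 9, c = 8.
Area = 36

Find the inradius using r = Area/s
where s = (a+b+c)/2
s = (12 + 9 + 8)/2 = 29/2 = 14.5
r = Area/s = 36/14.5 ≈ 2.48276

r = 2.483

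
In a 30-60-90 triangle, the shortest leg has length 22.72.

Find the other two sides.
In a 30-60-90 triangle the sides are in ratio 1 : √3 : 2 (short leg : long leg : hypotenuse).
Long leg = 22.72·√3 ≈ 22.72·1.73205 ≈ 39.3522
Hypotenuse = 2·22.72 = 45.44

Long leg = 22.72√3 = 39.35, Hypotenuse = 45.44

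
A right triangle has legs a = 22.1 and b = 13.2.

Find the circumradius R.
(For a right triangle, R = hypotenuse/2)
Hypotenuse c = √(a² + b²) = √(488.41 + 174.24) = √662.65 ≈ 25.742
R = c/2 ≈ 25.742/2 ≈ 12.871

R = 12.87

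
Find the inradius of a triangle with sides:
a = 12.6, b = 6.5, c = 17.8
r = Area/s where s is the semi-perimeter.
s = (12.6 + 6.5 + 17.8)/2 = 36.9/2 = 18.45
Area = √(s(s−a)(s−b)(s−c)) = √(18.45·5.85·11.95·0.65) ≈ √838.366 ≈ 28.9545
r ≈ 28.9545/18.45 ≈ 1.56935

r = 1.569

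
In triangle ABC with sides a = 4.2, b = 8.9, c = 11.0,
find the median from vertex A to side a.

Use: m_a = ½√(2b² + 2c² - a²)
m_a = ½√(2·8.9² + 2·11.0² − 4.2²) = ½√(2·79.21 + 2·121 − 17.64) = ½√(158.42 + 242 − 17.64) = ½√382.78
√382.78 ≈ 19.5648, so m_a ≈ 9.78238

m_a = 9.782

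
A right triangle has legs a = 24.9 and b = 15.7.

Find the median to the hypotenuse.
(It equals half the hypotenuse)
Hypotenuse c = √(a² + b²) = √(620.01 + 246.49) = √866.5 ≈ 29.4364
Median to hypotenuse = c/2 ≈ 29.4364/2 ≈ 14.7182

Median = 14.72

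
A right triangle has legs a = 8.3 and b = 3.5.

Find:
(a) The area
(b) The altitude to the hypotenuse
(a) The legs are perpendicular, so Area = ½·a·b = ½·8.3·3.5 = ½·29.05 = 14.525
(b) Hypotenuse c = √(a² + b²) = √(68.89 + 12.25) = √81.14 ≈ 9.00777
    Area = ½·c·h_c  ⇒  h_c = 2·Area/c = 29.05/9.00777 ≈ 3.22499

Area = 14.525, h_c = 3.225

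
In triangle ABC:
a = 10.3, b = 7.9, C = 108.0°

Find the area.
Two sides and the included angle (SAS): A = ½·a·b·sin(C) = ½·10.3·7.9·sin(108.0°)
sin(108.0°) ≈ 0.951057
A ≈ ½·81.37·0.951057 = 40.685·0.951057 ≈ 38.6937

Area = 38.69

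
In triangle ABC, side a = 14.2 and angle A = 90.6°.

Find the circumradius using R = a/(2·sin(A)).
R = a/(2·sin(A)) = 14.2/(2·sin(90.6°))
sin(90.6°) ≈ 0.999945
R ≈ 14.2/(2·0.999945) = 14.2/1.99989 ≈ 7.10039

R = 7.1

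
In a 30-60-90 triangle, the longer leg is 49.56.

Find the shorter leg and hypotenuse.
In a 30-60-90 triangle the sides are in ratio 1 : √3 : 2, so short leg = long leg/√3 and hypotenuse = 2·(short leg).
Short leg = 49.56/√3 ≈ 49.56/1.73205 ≈ 28.6135
Hypotenuse = 2·28.6135 ≈ 57.227

Short leg = 28.61, Hypotenuse = 57.23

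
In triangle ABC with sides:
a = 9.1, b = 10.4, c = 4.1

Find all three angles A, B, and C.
Law of cosines for each angle (a² = 82.81, b² = 108.16, c² = 16.81):
cos(A) = (b² + c² − a²)/(2bc) = (108.16 + 16.81 − 82.81)/(2·10.4·4.1) = 42.16/85.28 ≈ 0.494371  ⇒  A ≈ 60.3717°
cos(B) = (a² + c² − b²)/(2ac) = (82.81 + 16.81 − 108.16)/(2·9.1·4.1) = -8.54/74.62 ≈ -0.114447  ⇒  B ≈ 96.5717°
cos(C) = (a² + b² − c²)/(2ab) = (82.81 + 108.16 − 16.81)/(2·9.1·10.4) = 174.16/189.28 ≈ 0.920118  ⇒  C ≈ 23.0566°
Check: A + B + C ≈ 180°

A = 60.37°, B = 96.57°, C = 23.06°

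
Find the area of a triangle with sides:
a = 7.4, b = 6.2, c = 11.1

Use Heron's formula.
s = (7.4 + 6.2 + 11.1)/2 = 24.7/2 = 12.35
s − a = 4.95, s − b = 6.15, s − c = 1.25
s(s−a)(s−b)(s−c) = 12.35·4.95·6.15·1.25 ≈ 469.956
Area = √469.956 ≈ 21.6785

Area = 21.68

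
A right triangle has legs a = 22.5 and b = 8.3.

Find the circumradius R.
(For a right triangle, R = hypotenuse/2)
Hypotenuse c = √(a² + b²) = √(506.25 + 68.89) = √575.14 ≈ 23.9821
R = c/2 ≈ 23.9821/2 ≈ 11.991

R = 11.99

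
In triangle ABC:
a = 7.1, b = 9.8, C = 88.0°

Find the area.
Two sides and the included angle (SAS): A = ½·a·b·sin(C) = ½·7.1·9.8·sin(88.0°)
sin(88.0°) ≈ 0.999391
A ≈ ½·69.58·0.999391 = 34.79·0.999391 ≈ 34.7688

Area = 34.77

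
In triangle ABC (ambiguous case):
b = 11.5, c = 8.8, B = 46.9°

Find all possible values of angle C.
b/sin(B) = c/sin(C)  ⇒  sin(C) = c·sin(B)/b = 8.8·sin(46.9°)/11.5
sin(46.9°) ≈ 0.730162
sin(C) ≈ 8.8·0.730162/11.5 ≈ 6.42543/11.5 ≈ 0.558733
Candidate 1: C₁ = arcsin(0.558733) ≈ 33.9682°  →  A = 180° − 46.9° − 33.9682° ≈ 99.1318° > 0, valid
Candidate 2: C₂ = 180° − C₁ ≈ 146.032°  →  A = 180° − 46.9° − 146.032° ≈ -12.9318° ≤ 0, not a valid triangle

C = 33.97° (one solution)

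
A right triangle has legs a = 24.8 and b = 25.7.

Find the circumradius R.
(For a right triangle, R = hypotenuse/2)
Hypotenuse c = √(a² + b²) = √(615.04 + 660.49) = √1275.53 ≈ 35.7146
R = c/2 ≈ 35.7146/2 ≈ 17.8573

R = 17.86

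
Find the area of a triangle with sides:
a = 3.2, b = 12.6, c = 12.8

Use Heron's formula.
s = (3.2 + 12.6 + 12.8)/2 = 28.6/2 = 14.3
s − a = 11.1, s − b = 1.7, s − c = 1.5
s(s−a)(s−b)(s−c) = 14.3·11.1·1.7·1.5 ≈ 404.762
Area = √404.762 ≈ 20.1187

Area = 20.12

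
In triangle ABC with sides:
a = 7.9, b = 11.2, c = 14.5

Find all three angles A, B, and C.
Law of cosines for each angle (a² = 62.41, b² = 125.44, c² = 210.25):
cos(A) = (b² + c² − a²)/(2bc) = (125.44 + 210.25 − 62.41)/(2·11.2·14.5) = 273.28/324.8 ≈ 0.841379  ⇒  A ≈ 32.7139°
cos(B) = (a² + c² − b²)/(2ac) = (62.41 + 210.25 − 125.44)/(2·7.9·14.5) = 147.22/229.1 ≈ 0.642601  ⇒  B ≈ 50.0139°
cos(C) = (a² + b² − c²)/(2ab) = (62.41 + 125.44 − 210.25)/(2·7.9·11.2) = -22.4/176.96 ≈ -0.126582  ⇒  C ≈ 97.2721°
Check: A + B + C ≈ 180°

A = 32.71°, B = 50.01°, C = 97.27°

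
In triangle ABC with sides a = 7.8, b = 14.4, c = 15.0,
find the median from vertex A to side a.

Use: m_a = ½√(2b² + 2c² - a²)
m_a = ½√(2·14.4² + 2·15.0² − 7.8²) = ½√(2·207.36 + 2·225 − 60.84) = ½√(414.72 + 450 − 60.84) = ½√803.88
√803.88 ≈ 28.3528, so m_a ≈ 14.1764

m_a = 14.18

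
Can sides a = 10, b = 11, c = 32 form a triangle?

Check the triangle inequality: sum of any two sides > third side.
a + b vs c: 10 + 11 = 21 ≤ 32  ✗
a + c vs b: 10 + 32 = 42 > 11  ✓
b + c vs a: 11 + 32 = 43 > 10  ✓

No: 10 + 11 = 21 is not > 32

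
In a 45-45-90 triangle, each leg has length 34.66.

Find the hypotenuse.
In a 45-45-90 triangle the sides are in ratio 1 : 1 : √2, so hypotenuse = leg·√2.
Hypotenuse = 34.66·√2 ≈ 34.66·1.41421 ≈ 49.0166

Hypotenuse = 34.66√2 = 49.02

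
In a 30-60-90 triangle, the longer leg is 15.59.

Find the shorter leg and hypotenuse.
In a 30-60-90 triangle the sides are in ratio 1 : √3 : 2, so short leg = long leg/√3 and hypotenuse = 2·(short leg).
Short leg = 15.59/√3 ≈ 15.59/1.73205 ≈ 9.00089
Hypotenuse = 2·9.00089 ≈ 18.0018

Short leg = 9.001, Hypotenuse = 18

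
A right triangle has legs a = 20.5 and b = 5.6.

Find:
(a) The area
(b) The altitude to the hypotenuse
(a) The legs are perpendicular, so Area = ½·a·b = ½·20.5·5.6 = ½·114.8 = 57.4
(b) Hypotenuse c = √(a² + b²) = √(420.25 + 31.36) = √451.61 ≈ 21.2511
    Area = ½·c·h_c  ⇒  h_c = 2·Area/c = 114.8/21.2511 ≈ 5.40207

Area = 57.4, h_c = 5.402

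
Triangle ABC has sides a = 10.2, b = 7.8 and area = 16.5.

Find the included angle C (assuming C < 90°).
Area = ½·a·b·sin(C)  ⇒  sin(C) = 2·Area/(a·b) = 2·16.5/(10.2·7.8) = 33/79.56 ≈ 0.414781
C = arcsin(0.414781) ≈ 24.5055° (taking the acute solution since C < 90°)

C = 24.51°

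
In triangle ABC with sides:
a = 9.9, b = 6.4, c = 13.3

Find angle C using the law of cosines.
c² = a² + b² − 2ab·cos(C)  ⇒  cos(C) = (a² + b² − c²)/(2ab)
cos(C) = (9.9² + 6.4² − 13.3²)/(2·9.9·6.4) = (98.01 + 40.96 − 176.89)/126.72 = -37.92/126.72 ≈ -0.299242
C = arccos(-0.299242) ≈ 107.412°

C = 107.4°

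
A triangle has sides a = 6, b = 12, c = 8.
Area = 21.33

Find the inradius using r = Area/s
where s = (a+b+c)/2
s = (6 + 12 + 8)/2 = 26/2 = 13
r = Area/s = 21.33/13 ≈ 1.64077

r = 1.641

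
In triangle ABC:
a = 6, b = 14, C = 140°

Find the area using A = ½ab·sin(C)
A = ½·a·b·sin(C) = ½·6·14·sin(140°)
sin(140°) ≈ 0.642788
A ≈ ½·84·0.642788 = 42·0.642788 ≈ 26.9971

Area = 27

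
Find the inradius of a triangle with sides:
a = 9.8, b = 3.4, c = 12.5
r = Area/s where s is the semi-perimeter.
s = (9.8 + 3.4 + 12.5)/2 = 25.7/2 = 12.85
Area = √(s(s−a)(s−b)(s−c)) = √(12.85·3.05·9.45·0.35) ≈ √129.629 ≈ 11.3855
r ≈ 11.3855/12.85 ≈ 0.88603

r = 0.886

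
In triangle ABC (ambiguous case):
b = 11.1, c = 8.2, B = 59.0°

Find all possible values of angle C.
b/sin(B) = c/sin(C)  ⇒  sin(C) = c·sin(B)/b = 8.2·sin(59.0°)/11.1
sin(59.0°) ≈ 0.857167
sin(C) ≈ 8.2·0.857167/11.1 ≈ 7.02877/11.1 ≈ 0.633223
Candidate 1: C₁ = arcsin(0.633223) ≈ 39.2883°  →  A = 180° − 59.0° − 39.2883° ≈ 81.7117° > 0, valid
Candidate 2: C₂ = 180° − C₁ ≈ 140.712°  →  A = 180° − 59.0° − 140.712° ≈ -19.7117° ≤ 0, not a valid triangle

C = 39.29° (one solution)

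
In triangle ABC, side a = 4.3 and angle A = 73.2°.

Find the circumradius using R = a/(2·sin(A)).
R = a/(2·sin(A)) = 4.3/(2·sin(73.2°))
sin(73.2°) ≈ 0.957319
R ≈ 4.3/(2·0.957319) = 4.3/1.91464 ≈ 2.24585

R = 2.246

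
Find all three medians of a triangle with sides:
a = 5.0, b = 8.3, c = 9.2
Median formula: m_a = ½√(2b² + 2c² − a²) (and cyclically). a² = 25, b² = 68.89, c² = 84.64.
m_a = ½√(2·68.89 + 2·84.64 − 25) = ½√282.06 ≈ ½·16.7946 ≈ 8.39732
m_b = ½√(2·25 + 2·84.64 − 68.89) = ½√150.39 ≈ ½·12.2634 ≈ 6.13168
m_c = ½√(2·25 + 2·68.89 − 84.64) = ½√103.14 ≈ ½·10.1558 ≈ 5.07789

m_a = 8.397, m_b = 6.132, m_c = 5.078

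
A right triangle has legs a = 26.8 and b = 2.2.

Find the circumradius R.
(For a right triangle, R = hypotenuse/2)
Hypotenuse c = √(a² + b²) = √(718.24 + 4.84) = √723.08 ≈ 26.8901
R = c/2 ≈ 26.8901/2 ≈ 13.4451

R = 13.45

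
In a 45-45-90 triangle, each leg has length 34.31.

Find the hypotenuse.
In a 45-45-90 triangle the sides are in ratio 1 : 1 : √2, so hypotenuse = leg·√2.
Hypotenuse = 34.31·√2 ≈ 34.31·1.41421 ≈ 48.5217

Hypotenuse = 34.31√2 = 48.52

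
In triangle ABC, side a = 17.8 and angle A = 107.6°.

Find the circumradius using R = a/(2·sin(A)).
R = a/(2·sin(A)) = 17.8/(2·sin(107.6°))
sin(107.6°) ≈ 0.953191
R ≈ 17.8/(2·0.953191) = 17.8/1.90638 ≈ 9.33706

R = 9.337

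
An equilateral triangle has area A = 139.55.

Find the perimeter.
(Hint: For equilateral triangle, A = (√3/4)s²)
A = (√3/4)s²  ⇒  s² = 4A/√3 = 4·139.55/√3 = 558.2/1.73205 ≈ 322.277
s ≈ √322.277 ≈ 17.9521
Perimeter = 3s ≈ 3·17.9521 ≈ 53.8562

Perimeter = 53.86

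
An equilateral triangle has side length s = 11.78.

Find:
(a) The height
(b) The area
(a) The height splits the triangle into two 30-60-90 halves: h = s·√3/2 = 11.78·1.73205/2 ≈ 20.4036/2 ≈ 10.2018
(b) Area = (√3/4)·s² = (√3/4)·11.78² = (√3/4)·138.7684 ≈ 0.433013·138.7684 ≈ 60.0885

Height = 10.2, Area = 60.09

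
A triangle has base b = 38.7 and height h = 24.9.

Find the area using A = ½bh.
A = ½·b·h = ½·38.7·24.9 = ½·963.63 = 481.815

Area = 481.815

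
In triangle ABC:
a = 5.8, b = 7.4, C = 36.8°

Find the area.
Two sides and the included angle (SAS): A = ½·a·b·sin(C) = ½·5.8·7.4·sin(36.8°)
sin(36.8°) ≈ 0.599024
A ≈ ½·42.92·0.599024 = 21.46·0.599024 ≈ 12.855

Area = 12.86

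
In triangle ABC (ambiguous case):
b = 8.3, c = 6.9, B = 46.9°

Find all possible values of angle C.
b/sin(B) = c/sin(C)  ⇒  sin(C) = c·sin(B)/b = 6.9·sin(46.9°)/8.3
sin(46.9°) ≈ 0.730162
sin(C) ≈ 6.9·0.730162/8.3 ≈ 5.03812/8.3 ≈ 0.607002
Candidate 1: C₁ = arcsin(0.607002) ≈ 37.3731°  →  A = 180° − 46.9° − 37.3731° ≈ 95.7269° > 0, valid
Candidate 2: C₂ = 180° − C₁ ≈ 142.627°  →  A = 180° − 46.9° − 142.627° ≈ -9.5269° ≤ 0, not a valid triangle

C = 37.37° (one solution)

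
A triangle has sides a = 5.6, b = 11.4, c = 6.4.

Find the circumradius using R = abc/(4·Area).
First find the area with Heron's formula.
s = (5.6 + 11.4 + 6.4)/2 = 11.7
Area = √(s(s−a)(s−b)(s−c)) = √(11.7·6.1·0.3·5.3) ≈ √113.478 ≈ 10.6526
abc = 5.6·11.4·6.4 = 408.576
R = abc/(4·Area) ≈ 408.576/(4·10.6526) = 408.576/42.6105 ≈ 9.58863

R = 9.589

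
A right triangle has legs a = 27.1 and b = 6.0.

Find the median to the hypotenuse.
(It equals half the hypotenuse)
Hypotenuse c = √(a² + b²) = √(734.41 + 36) = √770.41 ≈ 27.7563
Median to hypotenuse = c/2 ≈ 27.7563/2 ≈ 13.8781

Median = 13.88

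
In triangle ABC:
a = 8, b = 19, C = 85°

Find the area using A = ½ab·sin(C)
A = ½·a·b·sin(C) = ½·8·19·sin(85°)
sin(85°) ≈ 0.996195
A ≈ ½·152·0.996195 = 76·0.996195 ≈ 75.7108

Area = 75.71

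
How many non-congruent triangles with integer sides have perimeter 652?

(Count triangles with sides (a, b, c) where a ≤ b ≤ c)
Let a ≤ b ≤ c with a + b + c = 652. The only binding inequality is a + b > c, i.e. 652 − c > c, so c < 652/2; and c ≥ 652/3 since c is the largest side.
So 218 ≤ c ≤ 325. For each c, b runs from ⌈(652 − c)/2⌉ up to c (then a = 652 − b − c satisfies 1 ≤ a ≤ b automatically), giving c − ⌈(652 − c)/2⌉ + 1 choices.
Summing over c: 2 + 3 + 5 + 6 + … + 161 + 162  (108 terms, c = 218, …, 325) = 8856
Check (closed form: nearest integer to p²/48 for even p, (p+3)²/48 for odd p): 652²/48 = 425104/48 ≈ 8856.33 → 8856

8856 triangles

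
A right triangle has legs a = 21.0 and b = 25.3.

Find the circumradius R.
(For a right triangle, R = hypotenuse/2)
Hypotenuse c = √(a² + b²) = √(441 + 640.09) = √1081.09 ≈ 32.8799
R = c/2 ≈ 32.8799/2 ≈ 16.44

R = 16.44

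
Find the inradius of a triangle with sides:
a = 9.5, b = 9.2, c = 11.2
r = Area/s where s is the semi-perimeter.
s = (9.5 + 9.2 + 11.2)/2 = 29.9/2 = 14.95
Area = √(s(s−a)(s−b)(s−c)) = √(14.95·5.45·5.75·3.75) ≈ √1756.86 ≈ 41.9149
r ≈ 41.9149/14.95 ≈ 2.80367

r = 2.804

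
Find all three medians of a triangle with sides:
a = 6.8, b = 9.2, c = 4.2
Median formula: m_a = ½√(2b² + 2c² − a²) (and cyclically). a² = 46.24, b² = 84.64, c² = 17.64.
m_a = ½√(2·84.64 + 2·17.64 − 46.24) = ½√158.32 ≈ ½·12.5825 ≈ 6.29126
m_b = ½√(2·46.24 + 2·17.64 − 84.64) = ½√43.12 ≈ ½·6.56658 ≈ 3.28329
m_c = ½√(2·46.24 + 2·84.64 − 17.64) = ½√244.12 ≈ ½·15.6243 ≈ 7.81217

m_a = 6.291, m_b = 3.283, m_c = 7.812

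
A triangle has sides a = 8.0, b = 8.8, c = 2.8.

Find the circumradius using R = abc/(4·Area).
First find the area with Heron's formula.
s = (8.0 + 8.8 + 2.8)/2 = 9.8
Area = √(s(s−a)(s−b)(s−c)) = √(9.8·1.8·1·7) ≈ √123.48 ≈ 11.1122
abc = 8.0·8.8·2.8 = 197.12
R = abc/(4·Area) ≈ 197.12/(4·11.1122) = 197.12/44.4486 ≈ 4.43478

R = 4.435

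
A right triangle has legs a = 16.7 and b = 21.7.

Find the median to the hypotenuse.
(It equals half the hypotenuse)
Hypotenuse c = √(a² + b²) = √(278.89 + 470.89) = √749.78 ≈ 27.3821
Median to hypotenuse = c/2 ≈ 27.3821/2 ≈ 13.6911

Median = 13.69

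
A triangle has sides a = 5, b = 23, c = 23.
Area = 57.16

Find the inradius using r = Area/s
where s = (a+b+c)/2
s = (5 + 23 + 23)/2 = 51/2 = 25.5
r = Area/s = 57.16/25.5 ≈ 2.24157

r = 2.242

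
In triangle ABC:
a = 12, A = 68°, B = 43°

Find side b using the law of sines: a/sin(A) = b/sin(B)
a/sin(A) = b/sin(B)  ⇒  b = a·sin(B)/sin(A) = 12·sin(43°)/sin(68°)
sin(43°) ≈ 0.681998, sin(68°) ≈ 0.927184
b ≈ 12·0.681998/0.927184 ≈ 8.18398/0.927184 ≈ 8.82671

b = 8.827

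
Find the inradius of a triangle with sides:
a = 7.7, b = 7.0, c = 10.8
r = Area/s where s is the semi-perimeter.
s = (7.7 + 7.0 + 10.8)/2 = 25.5/2 = 12.75
Area = √(s(s−a)(s−b)(s−c)) = √(12.75·5.05·5.75·1.95) ≈ √721.945 ≈ 26.869
r ≈ 26.869/12.75 ≈ 2.10738

r = 2.107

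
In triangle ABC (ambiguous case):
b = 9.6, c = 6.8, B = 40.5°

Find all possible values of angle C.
b/sin(B) = c/sin(C)  ⇒  sin(C) = c·sin(B)/b = 6.8·sin(40.5°)/9.6
sin(40.5°) ≈ 0.649448
sin(C) ≈ 6.8·0.649448/9.6 ≈ 4.41625/9.6 ≈ 0.460026
Candidate 1: C₁ = arcsin(0.460026) ≈ 27.3888°  →  A = 180° − 40.5° − 27.3888° ≈ 112.111° > 0, valid
Candidate 2: C₂ = 180° − C₁ ≈ 152.611°  →  A = 180° − 40.5° − 152.611° ≈ -13.1112° ≤ 0, not a valid triangle

C = 27.39° (one solution)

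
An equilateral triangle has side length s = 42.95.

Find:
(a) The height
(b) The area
(a) The height splits the triangle into two 30-60-90 halves: h = s·√3/2 = 42.95·1.73205/2 ≈ 74.3916/2 ≈ 37.1958
(b) Area = (√3/4)·s² = (√3/4)·42.95² = (√3/4)·1844.7025 ≈ 0.433013·1844.7025 ≈ 798.78

Height = 37.2, Area = 798.8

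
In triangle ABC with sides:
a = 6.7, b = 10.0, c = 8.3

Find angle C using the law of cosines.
c² = a² + b² − 2ab·cos(C)  ⇒  cos(C) = (a² + b² − c²)/(2ab)
cos(C) = (6.7² + 10.0² − 8.3²)/(2·6.7·10.0) = (44.89 + 100 − 68.89)/134 = 76/134 ≈ 0.567164
C = arccos(0.567164) ≈ 55.4473°

C = 55.45°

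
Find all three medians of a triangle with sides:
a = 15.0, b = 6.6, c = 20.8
Median formula: m_a = ½√(2b² + 2c² − a²) (and cyclically). a² = 225, b² = 43.56, c² = 432.64.
m_a = ½√(2·43.56 + 2·432.64 − 225) = ½√727.4 ≈ ½·26.9704 ≈ 13.4852
m_b = ½√(2·225 + 2·432.64 − 43.56) = ½√1271.72 ≈ ½·35.6612 ≈ 17.8306
m_c = ½√(2·225 + 2·43.56 − 432.64) = ½√104.48 ≈ ½·10.2215 ≈ 5.11077

m_a = 13.49, m_b = 17.83, m_c = 5.111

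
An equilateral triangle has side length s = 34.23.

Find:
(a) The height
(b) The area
(a) The height splits the triangle into two 30-60-90 halves: h = s·√3/2 = 34.23·1.73205/2 ≈ 59.2881/2 ≈ 29.644
(b) Area = (√3/4)·s² = (√3/4)·34.23² = (√3/4)·1171.6929 ≈ 0.433013·1171.6929 ≈ 507.358

Height = 29.64, Area = 507.4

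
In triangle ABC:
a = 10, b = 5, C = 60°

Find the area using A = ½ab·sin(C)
A = ½·a·b·sin(C) = ½·10·5·sin(60°)
sin(60°) ≈ 0.866025
A ≈ ½·50·0.866025 = 25·0.866025 ≈ 21.6506

Area = 21.65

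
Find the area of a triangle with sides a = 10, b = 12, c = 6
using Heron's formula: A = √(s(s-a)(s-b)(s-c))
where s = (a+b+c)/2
s = (10 + 12 + 6)/2 = 28/2 = 14
s − a = 4, s − b = 2, s − c = 8
s(s−a)(s−b)(s−c) = 14·4·2·8 = 896
Area = √896 ≈ 29.9333

s = 14.0, Area = 29.93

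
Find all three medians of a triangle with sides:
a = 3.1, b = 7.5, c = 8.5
Median formula: m_a = ½√(2b² + 2c² − a²) (and cyclically). a² = 9.61, b² = 56.25, c² = 72.25.
m_a = ½√(2·56.25 + 2·72.25 − 9.61) = ½√247.39 ≈ ½·15.7286 ≈ 7.86432
m_b = ½√(2·9.61 + 2·72.25 − 56.25) = ½√107.47 ≈ ½·10.3668 ≈ 5.18339
m_c = ½√(2·9.61 + 2·56.25 − 72.25) = ½√59.47 ≈ ½·7.71168 ≈ 3.85584

m_a = 7.864, m_b = 5.183, m_c = 3.856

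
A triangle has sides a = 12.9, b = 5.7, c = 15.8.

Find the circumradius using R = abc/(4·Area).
First find the area with Heron's formula.
s = (12.9 + 5.7 + 15.8)/2 = 17.2
Area = √(s(s−a)(s−b)(s−c)) = √(17.2·4.3·11.5·1.4) ≈ √1190.76 ≈ 34.5073
abc = 12.9·5.7·15.8 = 1161.774
R = abc/(4·Area) ≈ 1161.774/(4·34.5073) = 1161.774/138.029 ≈ 8.41686

R = 8.417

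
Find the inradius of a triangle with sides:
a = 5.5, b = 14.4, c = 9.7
r = Area/s where s is the semi-perimeter.
s = (5.5 + 14.4 + 9.7)/2 = 29.6/2 = 14.8
Area = √(s(s−a)(s−b)(s−c)) = √(14.8·9.3·0.4·5.1) ≈ √280.786 ≈ 16.7567
r ≈ 16.7567/14.8 ≈ 1.13221

r = 1.132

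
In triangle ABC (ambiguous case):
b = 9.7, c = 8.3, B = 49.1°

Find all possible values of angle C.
b/sin(B) = c/sin(C)  ⇒  sin(C) = c·sin(B)/b = 8.3·sin(49.1°)/9.7
sin(49.1°) ≈ 0.755853
sin(C) ≈ 8.3·0.755853/9.7 ≈ 6.27358/9.7 ≈ 0.646761
Candidate 1: C₁ = arcsin(0.646761) ≈ 40.2979°  →  A = 180° − 49.1° − 40.2979° ≈ 90.6021° > 0, valid
Candidate 2: C₂ = 180° − C₁ ≈ 139.702°  →  A = 180° − 49.1° − 139.702° ≈ -8.8021° ≤ 0, not a valid triangle

C = 40.3° (one solution)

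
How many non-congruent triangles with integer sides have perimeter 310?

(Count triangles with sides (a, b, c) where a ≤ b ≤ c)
Let a ≤ b ≤ c with a + b + c = 310. The only binding inequality is a + b > c, i.e. 310 − c > c, so c < 310/2; and c ≥ 310/3 since c is the largest side.
So 104 ≤ c ≤ 154. For each c, b runs from ⌈(310 − c)/2⌉ up to c (then a = 310 − b − c satisfies 1 ≤ a ≤ b automatically), giving c − ⌈(310 − c)/2⌉ + 1 choices.
Summing over c: 2 + 3 + 5 + 6 + … + 75 + 77  (51 terms, c = 104, …, 154) = 2002
Check (closed form: nearest integer to p²/48 for even p, (p+3)²/48 for odd p): 310²/48 = 96100/48 ≈ 2002.08 → 2002

2002 triangles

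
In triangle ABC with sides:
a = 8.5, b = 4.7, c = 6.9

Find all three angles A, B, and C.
Law of cosines for each angle (a² = 72.25, b² = 22.09, c² = 47.61):
cos(A) = (b² + c² − a²)/(2bc) = (22.09 + 47.61 − 72.25)/(2·4.7·6.9) = -2.55/64.86 ≈ -0.0393154  ⇒  A ≈ 92.2532°
cos(B) = (a² + c² − b²)/(2ac) = (72.25 + 47.61 − 22.09)/(2·8.5·6.9) = 97.77/117.3 ≈ 0.833504  ⇒  B ≈ 33.5396°
cos(C) = (a² + b² − c²)/(2ab) = (72.25 + 22.09 − 47.61)/(2·8.5·4.7) = 46.73/79.9 ≈ 0.584856  ⇒  C ≈ 54.2072°
Check: A + B + C ≈ 180°

A = 92.25°, B = 33.54°, C = 54.21°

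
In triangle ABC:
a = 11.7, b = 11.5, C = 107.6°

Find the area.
Two sides and the included angle (SAS): A = ½·a·b·sin(C) = ½·11.7·11.5·sin(107.6°)
sin(107.6°) ≈ 0.953191
A ≈ ½·134.55·0.953191 = 67.275·0.953191 ≈ 64.1259

Area = 64.13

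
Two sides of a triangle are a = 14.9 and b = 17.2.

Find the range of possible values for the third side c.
Triangle inequality: |a − b| < c < a + b
|a − b| = |14.9 − 17.2| = 2.3
a + b = 14.9 + 17.2 = 32.1

2.3 < c < 32.1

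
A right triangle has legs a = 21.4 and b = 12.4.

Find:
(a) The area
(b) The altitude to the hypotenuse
(a) The legs are perpendicular, so Area = ½·a·b = ½·21.4·12.4 = ½·265.36 = 132.68
(b) Hypotenuse c = √(a² + b²) = √(457.96 + 153.76) = √611.72 ≈ 24.733
    Area = ½·c·h_c  ⇒  h_c = 2·Area/c = 265.36/24.733 ≈ 10.729

Area = 132.68, h_c = 10.73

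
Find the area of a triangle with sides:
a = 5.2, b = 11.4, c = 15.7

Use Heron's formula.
s = (5.2 + 11.4 + 15.7)/2 = 32.3/2 = 16.15
s − a = 10.95, s − b = 4.75, s − c = 0.45
s(s−a)(s−b)(s−c) = 16.15·10.95·4.75·0.45 ≈ 378.001
Area = √378.001 ≈ 19.4422

Area = 19.44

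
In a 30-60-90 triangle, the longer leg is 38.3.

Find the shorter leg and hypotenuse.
In a 30-60-90 triangle the sides are in ratio 1 : √3 : 2, so short leg = long leg/√3 and hypotenuse = 2·(short leg).
Short leg = 38.3/√3 ≈ 38.3/1.73205 ≈ 22.1125
Hypotenuse = 2·22.1125 ≈ 44.225

Short leg = 22.11, Hypotenuse = 44.23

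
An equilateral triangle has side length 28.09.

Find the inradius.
r = Area/s with s the semi-perimeter.
Area = (√3/4)·28.09² = (√3/4)·789.0481 ≈ 0.433013·789.0481 ≈ 341.668
s = 3·28.09/2 = 42.135
r ≈ 341.668/42.135 ≈ 8.10888
(Equivalently r = side/(2√3) = 28.09/3.4641 ≈ 8.10888.)

r = 8.109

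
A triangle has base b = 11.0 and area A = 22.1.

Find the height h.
A = ½·b·h  ⇒  h = 2A/b = 2·22.1/11.0 = 44.2/11.0 ≈ 4.01818

h = 4.018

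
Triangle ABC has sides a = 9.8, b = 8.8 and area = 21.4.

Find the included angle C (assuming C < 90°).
Area = ½·a·b·sin(C)  ⇒  sin(C) = 2·Area/(a·b) = 2·21.4/(9.8·8.8) = 42.8/86.24 ≈ 0.496289
C = arcsin(0.496289) ≈ 29.7548° (taking the acute solution since C < 90°)

C = 29.75°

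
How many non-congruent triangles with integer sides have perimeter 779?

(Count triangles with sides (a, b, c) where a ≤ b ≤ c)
Let a ≤ b ≤ c with a + b + c = 779. The only binding inequality is a + b > c, i.e. 779 − c > c, so c < 779/2; and c ≥ 779/3 since c is the largest side.
So 260 ≤ c ≤ 389. For each c, b runs from ⌈(779 − c)/2⌉ up to c (then a = 779 − b − c satisfies 1 ≤ a ≤ b automatically), giving c − ⌈(779 − c)/2⌉ + 1 choices.
Summing over c: 1 + 3 + 4 + 6 + … + 193 + 195  (130 terms, c = 260, …, 389) = 12740
Check (closed form: nearest integer to p²/48 for even p, (p+3)²/48 for odd p): (779+3)²/48 = 782²/48 = 611524/48 ≈ 12740.08 → 12740

12740 triangles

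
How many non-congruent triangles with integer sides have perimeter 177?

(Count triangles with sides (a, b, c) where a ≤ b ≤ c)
Let a ≤ b ≤ c with a + b + c = 177. The only binding inequality is a + b > c, i.e. 177 − c > c, so c < 177/2; and c ≥ 177/3 since c is the largest side.
So 59 ≤ c ≤ 88. For each c, b runs from ⌈(177 − c)/2⌉ up to c (then a = 177 − b − c satisfies 1 ≤ a ≤ b automatically), giving c − ⌈(177 − c)/2⌉ + 1 choices.
Summing over c: 1 + 2 + 4 + 5 + … + 43 + 44  (30 terms, c = 59, …, 88) = 675
Check (closed form: nearest integer to p²/48 for even p, (p+3)²/48 for odd p): (177+3)²/48 = 180²/48 = 32400/48 ≈ 675.00 → 675

675 triangles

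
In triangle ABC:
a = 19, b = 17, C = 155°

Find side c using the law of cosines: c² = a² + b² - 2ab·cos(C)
c² = 19² + 17² − 2·19·17·cos(155°)
cos(155°) ≈ -0.906308
c² ≈ 361 + 289 − 646·(-0.906308) ≈ 650 + 585.475 ≈ 1235.47
c ≈ √1235.47 ≈ 35.1493

c = 35.15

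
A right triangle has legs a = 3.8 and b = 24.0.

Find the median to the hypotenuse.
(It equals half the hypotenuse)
Hypotenuse c = √(a² + b²) = √(14.44 + 576) = √590.44 ≈ 24.299
Median to hypotenuse = c/2 ≈ 24.299/2 ≈ 12.1495

Median = 12.15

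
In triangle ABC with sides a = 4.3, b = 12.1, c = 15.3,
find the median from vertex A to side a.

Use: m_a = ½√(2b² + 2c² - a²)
m_a = ½√(2·12.1² + 2·15.3² − 4.3²) = ½√(2·146.41 + 2·234.09 − 18.49) = ½√(292.82 + 468.18 − 18.49) = ½√742.51
√742.51 ≈ 27.249, so m_a ≈ 13.6245

m_a = 13.62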